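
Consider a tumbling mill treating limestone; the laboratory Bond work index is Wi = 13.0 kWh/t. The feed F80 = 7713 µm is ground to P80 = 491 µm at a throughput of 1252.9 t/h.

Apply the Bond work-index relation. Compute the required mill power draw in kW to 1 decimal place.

W = 10 Wi (1/√P80 − 1/√F80)  [Bond]
W = 10·13.0·(1/√491 − 1/√7713) = 10·13.0·(0.033743) = 4.3866 kWh/t
P_mill = W·ṁ = 4.3866·1252.9 = 5495.9 kW

P = 5495.9 kW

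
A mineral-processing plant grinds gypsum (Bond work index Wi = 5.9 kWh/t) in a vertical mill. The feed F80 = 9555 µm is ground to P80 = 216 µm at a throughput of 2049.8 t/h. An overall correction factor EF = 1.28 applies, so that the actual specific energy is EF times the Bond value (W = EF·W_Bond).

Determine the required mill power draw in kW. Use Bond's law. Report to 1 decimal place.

P = 8949.2 kW

W = 10 Wi (1/√P80 − 1/√F80)  [Bond]
W = 10·5.9·(1/√216 − 1/√9555) = 10·5.9·(0.057811) = 3.4109 kWh/t
Corrected W = EF·W_Bond = 1.28·3.4109 = 4.3659 kWh/t
P = W·T = 4.3659·2049.8 = 8949.2 kW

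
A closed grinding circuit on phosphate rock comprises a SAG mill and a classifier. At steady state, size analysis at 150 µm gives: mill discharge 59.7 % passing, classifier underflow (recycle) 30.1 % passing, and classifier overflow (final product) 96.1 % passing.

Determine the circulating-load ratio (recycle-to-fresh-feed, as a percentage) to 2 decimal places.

CL = 122.97 %

Let r = R/F. Size balance at 150 µm:
(1+r)d = ru + o → r = (o−d)/(d−u)
r = (96.1 − 59.7)/(59.7 − 30.1) = 36.4/29.6 = 1.2297
CL = 100·r = 122.97 %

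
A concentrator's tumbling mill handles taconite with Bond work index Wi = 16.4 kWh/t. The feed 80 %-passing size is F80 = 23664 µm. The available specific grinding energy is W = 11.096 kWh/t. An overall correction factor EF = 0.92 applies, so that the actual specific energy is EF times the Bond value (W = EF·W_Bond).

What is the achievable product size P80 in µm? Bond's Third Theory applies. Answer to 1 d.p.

P80 = 156.1 µm

W = 10 Wi (1/√P80 − 1/√F80)  [Bond]
W_Bond = W / EF = 11.096 / 0.92 = 12.0609 kWh/t
P80^-0.5 = F80^-0.5 + W_Bond/(10 Wi)
  = 12.0609/(10·16.4) + 1/√23664 = 0.073542 + 0.006501 = 0.080043
P80 = (1/0.080043)² = 12.4934² = 156.08 µm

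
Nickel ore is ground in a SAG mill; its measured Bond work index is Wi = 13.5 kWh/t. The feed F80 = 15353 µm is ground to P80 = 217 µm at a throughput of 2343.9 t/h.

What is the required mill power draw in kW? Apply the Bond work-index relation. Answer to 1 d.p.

W = 10·Wi·(P80^(-½) − F80^(-½))
W = 10·13.5·(1/√217 − 1/√15353) = 10·13.5·(0.059814) = 8.0749 kWh/t
Power = W × throughput = 8.0749 kWh/t × 2343.9 t/h = 18926.7 kW

P = 18926.7 kW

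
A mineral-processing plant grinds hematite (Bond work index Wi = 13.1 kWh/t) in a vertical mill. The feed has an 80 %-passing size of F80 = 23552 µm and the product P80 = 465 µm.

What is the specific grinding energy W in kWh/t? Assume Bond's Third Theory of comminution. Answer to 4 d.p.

W = 5.2214 kWh/t

W = 10 Wi (P80^-0.5 − F80^-0.5)
1/√465 = 0.046374;  1/√23552 = 0.006516
W = 10·13.1·(0.046374 − 0.006516) = 5.2214 kWh/t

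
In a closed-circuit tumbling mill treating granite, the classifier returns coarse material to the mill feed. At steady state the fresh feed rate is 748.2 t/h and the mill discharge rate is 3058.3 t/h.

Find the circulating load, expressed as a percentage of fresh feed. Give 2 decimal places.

Mill node: discharge = fresh + recycle.
R = M − F = 3058.3 − 748.2 = 2310.1 t/h
CL = 100·R/F = 100·2310.1/748.2 = 308.75 %

CL = 308.75 %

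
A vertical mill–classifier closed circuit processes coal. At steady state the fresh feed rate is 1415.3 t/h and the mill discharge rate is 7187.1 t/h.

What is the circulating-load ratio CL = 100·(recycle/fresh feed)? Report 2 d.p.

CL = 407.81 %

M = F + R at steady state, so:
R = M − F = 7187.1 − 1415.3 = 5771.8 t/h
CL = 100·R/F = 100·5771.8/1415.3 = 407.81 %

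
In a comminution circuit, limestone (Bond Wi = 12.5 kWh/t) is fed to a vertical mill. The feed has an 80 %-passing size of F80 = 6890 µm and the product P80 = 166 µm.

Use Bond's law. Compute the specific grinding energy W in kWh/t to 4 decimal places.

W = 10 Wi (1/√P80 − 1/√F80)  [Bond]
1/√166 = 0.077615;  1/√6890 = 0.012047
W = 10·12.5·(0.077615 − 0.012047) = 8.1960 kWh/t

W = 8.1960 kWh/t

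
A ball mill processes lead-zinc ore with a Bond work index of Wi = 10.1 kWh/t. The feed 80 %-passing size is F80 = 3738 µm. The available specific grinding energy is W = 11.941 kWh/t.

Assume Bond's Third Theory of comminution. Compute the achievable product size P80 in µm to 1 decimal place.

P80 = 55.2 µm

W_Bond = 10·Wi·(1/√P₈₀ − 1/√F₈₀)
P80^(−½) = W/(10 Wi) + F80^(−½)
  = 11.9410/(10·10.1) + 1/√3738 = 0.118228 + 0.016356 = 0.134584
P80 = (1/0.134584)² = 7.4303² = 55.21 µm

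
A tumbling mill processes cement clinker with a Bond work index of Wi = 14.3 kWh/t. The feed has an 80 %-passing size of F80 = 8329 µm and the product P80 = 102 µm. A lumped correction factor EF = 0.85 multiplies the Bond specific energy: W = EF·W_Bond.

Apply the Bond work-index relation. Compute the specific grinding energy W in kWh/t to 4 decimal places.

W = 10.7034 kWh/t

Bond: W = 10·Wi·(1/√P80 − 1/√F80)
1/√102 = 0.099015;  1/√8329 = 0.010957
W = 10·14.3·(0.099015 − 0.010957) = 12.5922 kWh/t
Corrected W = EF·W_Bond = 0.85·12.5922 = 10.7034 kWh/t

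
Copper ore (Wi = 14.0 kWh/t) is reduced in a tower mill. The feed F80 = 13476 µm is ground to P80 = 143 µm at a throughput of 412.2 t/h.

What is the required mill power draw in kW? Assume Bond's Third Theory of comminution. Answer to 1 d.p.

P = 4328.7 kW

W_Bond = 10·Wi·(1/√P₈₀ − 1/√F₈₀)
W = 10·14.0·(1/√143 − 1/√13476) = 10·14.0·(0.075010) = 10.5014 kWh/t
P_mill = W·ṁ = 10.5014·412.2 = 4328.7 kW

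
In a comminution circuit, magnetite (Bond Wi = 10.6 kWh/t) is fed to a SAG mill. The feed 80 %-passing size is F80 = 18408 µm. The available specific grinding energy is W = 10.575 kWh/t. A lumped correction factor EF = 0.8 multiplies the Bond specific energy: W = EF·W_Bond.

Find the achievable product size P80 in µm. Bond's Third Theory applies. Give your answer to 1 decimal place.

P80 = 57.3 µm

W = 10 Wi (1/√P80 − 1/√F80)  [Bond]
W_Bond = W / EF = 10.575 / 0.8 = 13.2187 kWh/t
⇒ 1/√P80 = W_Bond/(10 Wi) + 1/√F80
  = 13.2187/(10·10.6) + 1/√18408 = 0.124705 + 0.007370 = 0.132076
P80 = (1/0.132076)² = 7.5714² = 57.33 µm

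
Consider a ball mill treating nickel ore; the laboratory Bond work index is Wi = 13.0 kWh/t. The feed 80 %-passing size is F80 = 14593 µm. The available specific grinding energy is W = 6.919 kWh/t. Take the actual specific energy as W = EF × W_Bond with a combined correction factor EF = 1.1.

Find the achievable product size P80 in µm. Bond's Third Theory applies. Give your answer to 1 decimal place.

W = 10 Wi / √P80 − 10 Wi / √F80
W_Bond = W / EF = 6.919 / 1.1 = 6.2900 kWh/t
⇒ 1/√P80 = W_Bond/(10·Wi) + 1/√F80
  = 6.2900/(10·13.0) + 1/√14593 = 0.048385 + 0.008278 = 0.056663
P80 = (1/0.056663)² = 17.6483² = 311.46 µm

P80 = 311.5 µm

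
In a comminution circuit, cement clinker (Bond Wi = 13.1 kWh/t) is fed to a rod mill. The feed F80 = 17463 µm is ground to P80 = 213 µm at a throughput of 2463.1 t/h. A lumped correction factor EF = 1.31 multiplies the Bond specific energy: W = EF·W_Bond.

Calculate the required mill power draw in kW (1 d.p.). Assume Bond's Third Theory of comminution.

Bond:  W = 10 Wi (1/√P − 1/√F)
W = 10·13.1·(1/√213 − 1/√17463) = 10·13.1·(0.060952) = 7.9847 kWh/t
Corrected W = EF·W_Bond = 1.31·7.9847 = 10.4599 kWh/t
P_mill = W·ṁ = 10.4599·2463.1 = 25763.8 kW

P = 25763.8 kW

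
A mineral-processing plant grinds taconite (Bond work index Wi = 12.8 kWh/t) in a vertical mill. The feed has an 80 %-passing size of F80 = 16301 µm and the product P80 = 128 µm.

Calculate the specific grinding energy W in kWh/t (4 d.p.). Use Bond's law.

W = 10.3112 kWh/t

W_Bond = 10·Wi·(1/√P₈₀ − 1/√F₈₀)
1/√128 = 0.088388;  1/√16301 = 0.007832
W = 10·12.8·(0.088388 − 0.007832) = 10.3112 kWh/t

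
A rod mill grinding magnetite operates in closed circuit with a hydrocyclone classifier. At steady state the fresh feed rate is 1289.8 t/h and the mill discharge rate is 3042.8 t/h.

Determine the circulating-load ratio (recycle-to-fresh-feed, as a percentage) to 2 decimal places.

CL = 135.91 %

Steady state: M = F + R.
R = M − F = 3042.8 − 1289.8 = 1753.0 t/h
CL = 100·R/F = 100·1753.0/1289.8 = 135.91 %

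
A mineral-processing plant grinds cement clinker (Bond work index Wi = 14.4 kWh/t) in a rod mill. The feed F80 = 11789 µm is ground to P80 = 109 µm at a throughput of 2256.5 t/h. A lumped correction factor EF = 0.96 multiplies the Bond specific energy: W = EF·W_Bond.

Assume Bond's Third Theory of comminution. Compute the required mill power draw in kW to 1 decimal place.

P = 27005.3 kW

W = 10 Wi (1/√P80 − 1/√F80)  [Bond]
W = 10·14.4·(1/√109 − 1/√11789) = 10·14.4·(0.086573) = 12.4665 kWh/t
Corrected W = EF·W_Bond = 0.96·12.4665 = 11.9678 kWh/t
Mill draw = 11.9678 × 2256.5 = 27005.3 kW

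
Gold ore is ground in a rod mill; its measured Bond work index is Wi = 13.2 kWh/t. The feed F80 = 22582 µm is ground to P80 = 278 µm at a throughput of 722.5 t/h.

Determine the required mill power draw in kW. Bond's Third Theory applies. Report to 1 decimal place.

W_Bond = 10·Wi·(1/√P₈₀ − 1/√F₈₀)
W = 10·13.2·(1/√278 − 1/√22582) = 10·13.2·(0.053321) = 7.0384 kWh/t
P_mill = W·ṁ = 7.0384·722.5 = 5085.3 kW

P = 5085.3 kW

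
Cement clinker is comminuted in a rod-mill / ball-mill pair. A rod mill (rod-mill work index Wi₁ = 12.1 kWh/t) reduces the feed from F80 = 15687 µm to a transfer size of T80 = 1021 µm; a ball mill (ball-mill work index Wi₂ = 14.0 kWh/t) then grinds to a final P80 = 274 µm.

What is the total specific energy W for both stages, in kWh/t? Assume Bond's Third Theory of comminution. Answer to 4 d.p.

W = 6.8970 kWh/t

W = 10·Wi·(P80^(-½) − F80^(-½))
Stage 1 (15687→1021 µm, Wi₁=12.1): W₁ = 10·12.1·(0.031296 − 0.007984) = 2.8207 kWh/t
Stage 2 (1021→274 µm, Wi₂=14.0): W₂ = 10·14.0·(0.060412 − 0.031296) = 4.0763 kWh/t
W = W₁ + W₂ = 2.8207 + 4.0763 = 6.8970 kWh/t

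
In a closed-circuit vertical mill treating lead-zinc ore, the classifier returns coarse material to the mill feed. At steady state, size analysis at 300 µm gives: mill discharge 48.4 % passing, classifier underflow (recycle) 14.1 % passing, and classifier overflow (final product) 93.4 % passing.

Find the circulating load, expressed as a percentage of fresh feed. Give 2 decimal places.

Classifier node, passing 300 µm:
(1+r)·d = r·u + o ⇒ r = (o−d)/(d−u)
r = (93.4 − 48.4)/(48.4 − 14.1) = 45.0/34.3 = 1.3120
CL = 100·r = 131.20 %

CL = 131.20 %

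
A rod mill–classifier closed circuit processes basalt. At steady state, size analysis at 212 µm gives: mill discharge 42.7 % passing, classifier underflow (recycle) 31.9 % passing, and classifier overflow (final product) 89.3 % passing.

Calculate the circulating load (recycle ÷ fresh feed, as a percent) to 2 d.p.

Classifier node, passing 212 µm:
d + r·d = r·u + o → r(d−u) = o−d
r = (89.3 − 42.7)/(42.7 − 31.9) = 46.6/10.8 = 4.3148
CL = 100·r = 431.48 %

CL = 431.48 %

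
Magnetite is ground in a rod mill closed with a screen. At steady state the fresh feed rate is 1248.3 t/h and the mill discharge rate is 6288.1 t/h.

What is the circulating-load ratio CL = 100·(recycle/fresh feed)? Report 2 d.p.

Steady state: M = F + R.
R = M − F = 6288.1 − 1248.3 = 5039.8 t/h
CL = 100·R/F = 100·5039.8/1248.3 = 403.73 %

CL = 403.73 %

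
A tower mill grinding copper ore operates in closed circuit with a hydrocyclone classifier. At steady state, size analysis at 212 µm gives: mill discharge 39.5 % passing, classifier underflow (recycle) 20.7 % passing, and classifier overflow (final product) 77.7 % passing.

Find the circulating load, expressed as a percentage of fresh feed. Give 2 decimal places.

CL = 203.19 %

Let r = R/F. Size balance at 212 µm:
d + r·d = r·u + o → r(d−u) = o−d
r = (77.7 − 39.5)/(39.5 − 20.7) = 38.2/18.8 = 2.0319
CL = 100·r = 203.19 %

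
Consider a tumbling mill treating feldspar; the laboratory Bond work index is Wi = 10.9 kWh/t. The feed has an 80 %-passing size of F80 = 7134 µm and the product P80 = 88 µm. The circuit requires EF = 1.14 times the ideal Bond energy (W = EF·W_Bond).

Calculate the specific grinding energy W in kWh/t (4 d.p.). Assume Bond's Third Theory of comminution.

W = 10·Wi·[P80^(−½) − F80^(−½)]
1/√88 = 0.106600;  1/√7134 = 0.011840
W = 10·10.9·(0.106600 − 0.011840) = 10.3289 kWh/t
Corrected W = EF·W_Bond = 1.14·10.3289 = 11.7750 kWh/t

W = 11.7750 kWh/t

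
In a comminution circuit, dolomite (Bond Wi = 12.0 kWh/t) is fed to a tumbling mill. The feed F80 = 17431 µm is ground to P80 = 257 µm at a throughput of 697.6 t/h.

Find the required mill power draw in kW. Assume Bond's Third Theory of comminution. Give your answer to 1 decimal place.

P = 4587.8 kW

Bond:  W = 10 Wi (1/√P − 1/√F)
W = 10·12.0·(1/√257 − 1/√17431) = 10·12.0·(0.054804) = 6.5765 kWh/t
P = W·T = 6.5765·697.6 = 4587.8 kW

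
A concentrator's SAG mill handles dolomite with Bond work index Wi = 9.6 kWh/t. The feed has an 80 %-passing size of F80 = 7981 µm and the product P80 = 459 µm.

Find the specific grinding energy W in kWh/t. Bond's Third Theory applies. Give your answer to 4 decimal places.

W = 10 Wi (P80^-0.5 − F80^-0.5)
1/√459 = 0.046676;  1/√7981 = 0.011194
W = 10·9.6·(0.046676 − 0.011194) = 3.4063 kWh/t

W = 3.4063 kWh/t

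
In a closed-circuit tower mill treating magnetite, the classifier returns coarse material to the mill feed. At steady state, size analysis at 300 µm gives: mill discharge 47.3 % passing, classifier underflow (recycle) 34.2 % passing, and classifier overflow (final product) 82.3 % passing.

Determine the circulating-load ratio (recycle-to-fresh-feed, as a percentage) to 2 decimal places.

CL = 267.18 %

Balance %-passing 300 µm (r = R/F):
(1+r)·d = r·u + o ⇒ r = (o−d)/(d−u)
r = (82.3 − 47.3)/(47.3 − 34.2) = 35.0/13.1 = 2.6718
CL = 100·r = 267.18 %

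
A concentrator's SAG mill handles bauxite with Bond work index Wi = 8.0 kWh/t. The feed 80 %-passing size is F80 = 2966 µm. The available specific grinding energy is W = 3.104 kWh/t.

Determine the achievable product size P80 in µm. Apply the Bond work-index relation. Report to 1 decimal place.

P80 = 306.0 µm

W = 10·Wi·(P80^(-½) − F80^(-½))
P80^(−½) = W/(10 Wi) + F80^(−½)
  = 3.1040/(10·8.0) + 1/√2966 = 0.038800 + 0.018362 = 0.057162
P80 = (1/0.057162)² = 17.4942² = 306.05 µm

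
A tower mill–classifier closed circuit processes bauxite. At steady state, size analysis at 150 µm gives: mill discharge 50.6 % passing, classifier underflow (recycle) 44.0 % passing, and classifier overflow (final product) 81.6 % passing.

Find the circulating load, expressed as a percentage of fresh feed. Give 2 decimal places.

Classifier node, passing 150 µm:
d + r·d = r·u + o → r(d−u) = o−d
r = (81.6 − 50.6)/(50.6 − 44.0) = 31.0/6.6 = 4.6970
CL = 100·r = 469.70 %

CL = 469.70 %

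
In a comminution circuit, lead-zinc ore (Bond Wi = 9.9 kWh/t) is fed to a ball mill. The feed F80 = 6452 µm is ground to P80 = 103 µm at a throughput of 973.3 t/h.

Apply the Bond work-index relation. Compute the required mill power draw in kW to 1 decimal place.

Bond: W = 10·Wi·(1/√P80 − 1/√F80)
W = 10·9.9·(1/√103 − 1/√6452) = 10·9.9·(0.086083) = 8.5223 kWh/t
Mill draw = 8.5223 × 973.3 = 8294.7 kW

P = 8294.7 kW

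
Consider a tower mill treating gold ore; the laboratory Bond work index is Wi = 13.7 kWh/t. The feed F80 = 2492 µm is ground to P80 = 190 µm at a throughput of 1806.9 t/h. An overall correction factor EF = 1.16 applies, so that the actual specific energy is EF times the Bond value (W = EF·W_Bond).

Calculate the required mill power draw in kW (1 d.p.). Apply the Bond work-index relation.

W = 10·Wi·[P80^(−½) − F80^(−½)]
W = 10·13.7·(1/√190 − 1/√2492) = 10·13.7·(0.052516) = 7.1946 kWh/t
W_actual = 1.16 × 7.1946 = 8.3458 kWh/t
P = W·T = 8.3458·1806.9 = 15080.0 kW

P = 15080.0 kW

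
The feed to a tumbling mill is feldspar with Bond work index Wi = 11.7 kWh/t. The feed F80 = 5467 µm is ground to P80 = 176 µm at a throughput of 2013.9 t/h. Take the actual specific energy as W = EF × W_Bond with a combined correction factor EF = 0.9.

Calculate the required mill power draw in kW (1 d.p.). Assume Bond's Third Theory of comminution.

P = 13116.8 kW

W_Bond = 10·Wi·(1/√P₈₀ − 1/√F₈₀)
W = 10·11.7·(1/√176 − 1/√5467) = 10·11.7·(0.061853) = 7.2368 kWh/t
Corrected W = EF·W_Bond = 0.9·7.2368 = 6.5131 kWh/t
Power = W × throughput = 6.5131 kWh/t × 2013.9 t/h = 13116.8 kW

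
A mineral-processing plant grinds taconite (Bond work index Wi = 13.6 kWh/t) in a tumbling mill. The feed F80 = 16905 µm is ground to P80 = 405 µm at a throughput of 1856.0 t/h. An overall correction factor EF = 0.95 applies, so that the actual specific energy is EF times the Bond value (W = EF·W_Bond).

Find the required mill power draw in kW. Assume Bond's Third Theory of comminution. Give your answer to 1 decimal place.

W = 10 Wi (1/√P80 − 1/√F80)  [Bond]
W = 10·13.6·(1/√405 − 1/√16905) = 10·13.6·(0.041999) = 5.7119 kWh/t
Corrected W = EF·W_Bond = 0.95·5.7119 = 5.4263 kWh/t
Mill draw = 5.4263 × 1856.0 = 10071.2 kW

P = 10071.2 kW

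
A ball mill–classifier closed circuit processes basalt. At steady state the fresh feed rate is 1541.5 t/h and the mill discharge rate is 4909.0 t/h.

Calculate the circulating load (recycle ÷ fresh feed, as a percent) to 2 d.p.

CL = 218.46 %

M = F + R at steady state, so:
R = M − F = 4909.0 − 1541.5 = 3367.5 t/h
CL = 100·R/F = 100·3367.5/1541.5 = 218.46 %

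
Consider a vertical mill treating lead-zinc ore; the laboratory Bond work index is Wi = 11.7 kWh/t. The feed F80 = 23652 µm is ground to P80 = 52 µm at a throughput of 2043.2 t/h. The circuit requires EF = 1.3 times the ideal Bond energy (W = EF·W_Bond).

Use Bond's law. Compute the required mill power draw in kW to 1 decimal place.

P = 41075.4 kW

Bond: W = 10·Wi·(1/√P80 − 1/√F80)
W = 10·11.7·(1/√52 − 1/√23652) = 10·11.7·(0.132173) = 15.4642 kWh/t
Corrected W = EF·W_Bond = 1.3·15.4642 = 20.1035 kWh/t
P = W·T = 20.1035·2043.2 = 41075.4 kW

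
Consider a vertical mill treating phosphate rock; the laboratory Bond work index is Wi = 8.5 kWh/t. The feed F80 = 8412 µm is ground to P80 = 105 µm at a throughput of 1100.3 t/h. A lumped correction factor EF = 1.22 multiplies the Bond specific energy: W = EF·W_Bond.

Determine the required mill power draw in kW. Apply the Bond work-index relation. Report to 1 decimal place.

P = 9891.1 kW

W = 10 Wi (P80^-0.5 − F80^-0.5)
W = 10·8.5·(1/√105 − 1/√8412) = 10·8.5·(0.086687) = 7.3684 kWh/t
Apply correction: 7.3684 × 1.22 = 8.9894 kWh/t
Mill draw = 8.9894 × 1100.3 = 9891.1 kW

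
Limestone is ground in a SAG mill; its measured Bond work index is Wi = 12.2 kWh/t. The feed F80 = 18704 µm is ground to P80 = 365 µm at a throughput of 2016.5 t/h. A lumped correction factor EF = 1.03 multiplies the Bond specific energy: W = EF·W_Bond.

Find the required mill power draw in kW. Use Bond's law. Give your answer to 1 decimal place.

P = 11410.4 kW

W = 10 Wi (1/√P80 − 1/√F80)  [Bond]
W = 10·12.2·(1/√365 − 1/√18704) = 10·12.2·(0.045030) = 5.4937 kWh/t
W_actual = 1.03 × 5.4937 = 5.6585 kWh/t
Power = W × throughput = 5.6585 kWh/t × 2016.5 t/h = 11410.4 kW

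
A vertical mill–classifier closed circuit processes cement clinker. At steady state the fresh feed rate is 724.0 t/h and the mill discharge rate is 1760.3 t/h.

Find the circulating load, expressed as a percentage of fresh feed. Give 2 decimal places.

CL = 143.14 %

Steady state: M = F + R.
R = M − F = 1760.3 − 724.0 = 1036.3 t/h
CL = 100·R/F = 100·1036.3/724.0 = 143.14 %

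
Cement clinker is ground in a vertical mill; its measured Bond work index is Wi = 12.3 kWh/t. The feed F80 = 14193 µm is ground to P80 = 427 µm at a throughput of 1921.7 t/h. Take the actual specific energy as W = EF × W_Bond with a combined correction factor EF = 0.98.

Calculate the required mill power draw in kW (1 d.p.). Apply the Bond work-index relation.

P = 9265.6 kW

Bond:  W = 10 Wi (1/√P − 1/√F)
W = 10·12.3·(1/√427 − 1/√14193) = 10·12.3·(0.040000) = 4.9199 kWh/t
Corrected W = EF·W_Bond = 0.98·4.9199 = 4.8215 kWh/t
Mill draw = 4.8215 × 1921.7 = 9265.6 kW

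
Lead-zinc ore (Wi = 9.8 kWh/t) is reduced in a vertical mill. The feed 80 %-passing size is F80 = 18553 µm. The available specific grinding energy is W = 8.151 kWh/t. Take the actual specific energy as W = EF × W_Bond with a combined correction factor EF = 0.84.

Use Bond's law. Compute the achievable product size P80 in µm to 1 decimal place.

W = 10 Wi (P80^-0.5 − F80^-0.5)
W_Bond = W / EF = 8.151 / 0.84 = 9.7036 kWh/t
1/√P80 = 1/√F80 + W_Bond/(10·Wi)
  = 9.7036/(10·9.8) + 1/√18553 = 0.099016 + 0.007342 = 0.106358
P80 = (1/0.106358)² = 9.4022² = 88.40 µm

P80 = 88.4 µm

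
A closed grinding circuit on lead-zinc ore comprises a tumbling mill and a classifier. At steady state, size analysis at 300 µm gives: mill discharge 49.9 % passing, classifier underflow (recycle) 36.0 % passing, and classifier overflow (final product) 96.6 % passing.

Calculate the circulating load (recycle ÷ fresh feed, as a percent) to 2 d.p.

CL = 335.97 %

Balance %-passing 300 µm (r = R/F):
(1+r)d = ru + o → r = (o−d)/(d−u)
r = (96.6 − 49.9)/(49.9 − 36.0) = 46.7/13.9 = 3.3597
CL = 100·r = 335.97 %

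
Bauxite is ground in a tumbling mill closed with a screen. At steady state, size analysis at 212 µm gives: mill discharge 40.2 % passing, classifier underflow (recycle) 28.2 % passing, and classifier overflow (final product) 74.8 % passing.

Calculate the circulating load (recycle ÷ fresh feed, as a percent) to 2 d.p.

CL = 288.33 %

Classifier node, passing 212 µm:
r = (o − d)/(d − u)
r = (74.8 − 40.2)/(40.2 − 28.2) = 34.6/12.0 = 2.8833
CL = 100·r = 288.33 %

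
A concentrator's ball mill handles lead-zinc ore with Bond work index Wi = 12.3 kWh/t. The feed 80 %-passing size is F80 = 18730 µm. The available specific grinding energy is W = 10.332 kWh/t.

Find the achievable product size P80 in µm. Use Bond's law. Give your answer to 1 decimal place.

W = 10 Wi (1/√P80 − 1/√F80)  [Bond]
1/√P80 = 1/√F80 + W/(10·Wi)
  = 10.3320/(10·12.3) + 1/√18730 = 0.084000 + 0.007307 = 0.091307
P80 = (1/0.091307)² = 10.9521² = 119.95 µm

P80 = 119.9 µm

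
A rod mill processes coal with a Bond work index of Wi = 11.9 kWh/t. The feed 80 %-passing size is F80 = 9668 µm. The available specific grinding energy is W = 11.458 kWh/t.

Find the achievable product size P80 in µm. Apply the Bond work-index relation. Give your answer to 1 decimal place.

W = 10 Wi / √P80 − 10 Wi / √F80
P80^-0.5 = F80^-0.5 + W/(10 Wi)
  = 11.4580/(10·11.9) + 1/√9668 = 0.096286 + 0.010170 = 0.106456
P80 = (1/0.106456)² = 9.3936² = 88.24 µm

P80 = 88.2 µm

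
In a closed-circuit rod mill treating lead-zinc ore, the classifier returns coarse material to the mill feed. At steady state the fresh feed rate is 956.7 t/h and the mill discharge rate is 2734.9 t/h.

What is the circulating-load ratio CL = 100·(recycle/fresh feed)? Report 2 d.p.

CL = 185.87 %

M = F + R at steady state, so:
R = M − F = 2734.9 − 956.7 = 1778.2 t/h
CL = 100·R/F = 100·1778.2/956.7 = 185.87 %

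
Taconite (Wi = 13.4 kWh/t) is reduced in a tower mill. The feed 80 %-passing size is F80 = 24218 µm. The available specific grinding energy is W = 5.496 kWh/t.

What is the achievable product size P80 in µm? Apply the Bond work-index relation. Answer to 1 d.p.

P80 = 444.3 µm

W = 10 Wi (P80^-0.5 − F80^-0.5)
⇒ 1/√P80 = W/(10 Wi) + 1/√F80
  = 5.4960/(10·13.4) + 1/√24218 = 0.041015 + 0.006426 = 0.047441
P80 = (1/0.047441)² = 21.0789² = 444.32 µm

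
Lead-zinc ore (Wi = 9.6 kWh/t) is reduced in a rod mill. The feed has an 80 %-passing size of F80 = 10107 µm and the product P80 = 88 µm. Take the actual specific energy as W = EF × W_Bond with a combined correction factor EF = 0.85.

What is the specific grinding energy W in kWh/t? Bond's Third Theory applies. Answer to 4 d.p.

W = 10 Wi (P80^-0.5 − F80^-0.5)
1/√88 = 0.106600;  1/√10107 = 0.009947
W = 10·9.6·(0.106600 − 0.009947) = 9.2787 kWh/t
Apply correction: 9.2787 × 0.85 = 7.8869 kWh/t

W = 7.8869 kWh/t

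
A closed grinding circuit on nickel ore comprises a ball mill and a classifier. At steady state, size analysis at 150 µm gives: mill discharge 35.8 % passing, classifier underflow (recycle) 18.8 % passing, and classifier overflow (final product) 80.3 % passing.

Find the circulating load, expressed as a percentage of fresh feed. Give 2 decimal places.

CL = 261.76 %

Mass balance on the −150 µm fraction:
(1+r)·d = r·u + o ⇒ r = (o−d)/(d−u)
r = (80.3 − 35.8)/(35.8 − 18.8) = 44.5/17.0 = 2.6176
CL = 100·r = 261.76 %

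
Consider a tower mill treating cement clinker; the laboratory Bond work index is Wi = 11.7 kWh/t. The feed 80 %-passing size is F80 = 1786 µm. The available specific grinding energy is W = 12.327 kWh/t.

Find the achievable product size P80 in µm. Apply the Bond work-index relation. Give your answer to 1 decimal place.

Bond:  W = 10 Wi (1/√P − 1/√F)
⇒ 1/√P80 = W/(10·Wi) + 1/√F80
  = 12.3270/(10·11.7) + 1/√1786 = 0.105359 + 0.023662 = 0.129021
P80 = (1/0.129021)² = 7.7507² = 60.07 µm

P80 = 60.1 µm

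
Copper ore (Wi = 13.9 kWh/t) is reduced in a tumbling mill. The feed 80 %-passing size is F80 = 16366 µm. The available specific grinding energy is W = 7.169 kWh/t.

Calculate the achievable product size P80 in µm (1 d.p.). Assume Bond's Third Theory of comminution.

P80 = 283.5 µm

W = 10·Wi·(P80^(-½) − F80^(-½))
⇒ 1/√P80 = W/(10 Wi) + 1/√F80
  = 7.1690/(10·13.9) + 1/√16366 = 0.051576 + 0.007817 = 0.059392
P80 = (1/0.059392)² = 16.8372² = 283.49 µm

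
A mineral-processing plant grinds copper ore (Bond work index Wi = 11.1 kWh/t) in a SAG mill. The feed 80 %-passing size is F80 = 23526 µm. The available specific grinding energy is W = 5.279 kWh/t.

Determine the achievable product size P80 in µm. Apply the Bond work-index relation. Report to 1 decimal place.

Bond: W = 10·Wi·(1/√P80 − 1/√F80)
P80^(−½) = W/(10 Wi) + F80^(−½)
  = 5.2790/(10·11.1) + 1/√23526 = 0.047559 + 0.006520 = 0.054078
P80 = (1/0.054078)² = 18.4917² = 341.94 µm

P80 = 341.9 µm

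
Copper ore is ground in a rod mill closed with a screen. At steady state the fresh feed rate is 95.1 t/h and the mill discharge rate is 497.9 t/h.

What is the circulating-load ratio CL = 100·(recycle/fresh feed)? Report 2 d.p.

CL = 423.55 %

Discharge = new feed + return, hence
R = M − F = 497.9 − 95.1 = 402.8 t/h
CL = 100·R/F = 100·402.8/95.1 = 423.55 %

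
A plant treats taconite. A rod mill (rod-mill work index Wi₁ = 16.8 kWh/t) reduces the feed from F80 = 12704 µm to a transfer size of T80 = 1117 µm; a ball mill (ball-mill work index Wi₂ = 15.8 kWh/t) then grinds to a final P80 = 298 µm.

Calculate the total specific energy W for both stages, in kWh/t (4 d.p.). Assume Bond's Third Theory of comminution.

W = 10 Wi (1/√P80 − 1/√F80)  [Bond]
Stage 1 (12704→1117 µm, Wi₁=16.8): W₁ = 10·16.8·(0.029921 − 0.008872) = 3.5362 kWh/t
Stage 2 (1117→298 µm, Wi₂=15.8): W₂ = 10·15.8·(0.057928 − 0.029921) = 4.4252 kWh/t
W = W₁ + W₂ = 3.5362 + 4.4252 = 7.9614 kWh/t

W = 7.9614 kWh/t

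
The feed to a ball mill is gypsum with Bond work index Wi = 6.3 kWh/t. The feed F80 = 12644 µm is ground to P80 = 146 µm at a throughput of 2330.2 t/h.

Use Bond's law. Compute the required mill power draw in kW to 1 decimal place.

W_Bond = 10·Wi·(1/√P₈₀ − 1/√F₈₀)
W = 10·6.3·(1/√146 − 1/√12644) = 10·6.3·(0.073867) = 4.6536 kWh/t
P = W·T = 4.6536·2330.2 = 10843.9 kW

P = 10843.9 kW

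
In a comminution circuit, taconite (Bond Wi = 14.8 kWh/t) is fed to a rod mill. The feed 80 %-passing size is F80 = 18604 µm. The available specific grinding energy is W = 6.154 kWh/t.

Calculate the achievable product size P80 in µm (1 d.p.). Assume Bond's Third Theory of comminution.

W = 10·Wi·(P80^(-½) − F80^(-½))
P80^(−½) = W/(10 Wi) + F80^(−½)
  = 6.1540/(10·14.8) + 1/√18604 = 0.041581 + 0.007332 = 0.048913
P80 = (1/0.048913)² = 20.4446² = 417.98 µm

P80 = 418.0 µm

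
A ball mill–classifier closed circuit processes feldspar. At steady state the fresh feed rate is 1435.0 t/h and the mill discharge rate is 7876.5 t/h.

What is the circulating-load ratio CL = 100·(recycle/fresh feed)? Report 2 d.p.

CL = 448.89 %

Mill node: discharge = fresh + recycle.
R = M − F = 7876.5 − 1435.0 = 6441.5 t/h
CL = 100·R/F = 100·6441.5/1435.0 = 448.89 %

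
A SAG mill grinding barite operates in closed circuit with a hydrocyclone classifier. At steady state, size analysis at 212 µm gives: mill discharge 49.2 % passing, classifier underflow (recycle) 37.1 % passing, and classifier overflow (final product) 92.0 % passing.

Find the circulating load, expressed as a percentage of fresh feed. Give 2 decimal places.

Balance %-passing 212 µm (r = R/F):
(1+r)·d = r·u + o ⇒ r = (o−d)/(d−u)
r = (92.0 − 49.2)/(49.2 − 37.1) = 42.8/12.1 = 3.5372
CL = 100·r = 353.72 %

CL = 353.72 %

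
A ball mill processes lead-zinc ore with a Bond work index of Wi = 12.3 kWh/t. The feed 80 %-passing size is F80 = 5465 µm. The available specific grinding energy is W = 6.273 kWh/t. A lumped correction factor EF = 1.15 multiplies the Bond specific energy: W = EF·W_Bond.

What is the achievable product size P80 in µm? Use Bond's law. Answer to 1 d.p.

P80 = 298.6 µm

W = 10 Wi (P80^-0.5 − F80^-0.5)
W_Bond = W / EF = 6.273 / 1.15 = 5.4548 kWh/t
P80^-0.5 = F80^-0.5 + W_Bond/(10 Wi)
  = 5.4548/(10·12.3) + 1/√5465 = 0.044348 + 0.013527 = 0.057875
P80 = (1/0.057875)² = 17.2786² = 298.55 µm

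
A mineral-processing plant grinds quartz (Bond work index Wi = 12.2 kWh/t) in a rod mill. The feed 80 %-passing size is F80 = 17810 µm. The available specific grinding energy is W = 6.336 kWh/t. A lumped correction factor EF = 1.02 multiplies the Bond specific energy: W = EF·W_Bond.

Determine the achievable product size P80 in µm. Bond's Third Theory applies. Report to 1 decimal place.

W = 10·Wi·(P80^(-½) − F80^(-½))
W_Bond = W / EF = 6.336 / 1.02 = 6.2118 kWh/t
1/√P80 = 1/√F80 + W_Bond/(10·Wi)
  = 6.2118/(10·12.2) + 1/√17810 = 0.050916 + 0.007493 = 0.058409
P80 = (1/0.058409)² = 17.1206² = 293.11 µm

P80 = 293.1 µm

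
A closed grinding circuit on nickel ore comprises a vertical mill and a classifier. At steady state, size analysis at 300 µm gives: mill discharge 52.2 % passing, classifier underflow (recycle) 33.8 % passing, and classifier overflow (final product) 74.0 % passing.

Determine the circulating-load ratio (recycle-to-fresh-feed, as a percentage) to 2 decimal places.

CL = 118.48 %

Classifier node, passing 300 µm:
(1+r)d = ru + o → r = (o−d)/(d−u)
r = (74.0 − 52.2)/(52.2 − 33.8) = 21.8/18.4 = 1.1848
CL = 100·r = 118.48 %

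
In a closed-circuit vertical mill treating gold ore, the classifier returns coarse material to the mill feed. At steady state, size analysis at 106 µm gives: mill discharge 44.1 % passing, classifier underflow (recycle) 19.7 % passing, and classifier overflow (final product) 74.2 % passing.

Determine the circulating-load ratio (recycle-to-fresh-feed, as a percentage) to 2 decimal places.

CL = 123.36 %

Balance %-passing 106 µm (r = R/F):
(1+r)·d = r·u + o ⇒ r = (o−d)/(d−u)
r = (74.2 − 44.1)/(44.1 − 19.7) = 30.1/24.4 = 1.2336
CL = 100·r = 123.36 %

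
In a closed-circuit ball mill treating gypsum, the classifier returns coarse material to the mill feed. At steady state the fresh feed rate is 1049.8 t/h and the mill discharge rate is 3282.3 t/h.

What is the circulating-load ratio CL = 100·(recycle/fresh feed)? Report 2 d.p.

CL = 212.66 %

Discharge = new feed + return, hence
R = M − F = 3282.3 − 1049.8 = 2232.5 t/h
CL = 100·R/F = 100·2232.5/1049.8 = 212.66 %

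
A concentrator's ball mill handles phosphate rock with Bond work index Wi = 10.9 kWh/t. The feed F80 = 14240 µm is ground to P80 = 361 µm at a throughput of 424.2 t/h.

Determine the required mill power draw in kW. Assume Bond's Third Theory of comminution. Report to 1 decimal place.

W = 10·Wi·[P80^(−½) − F80^(−½)]
W = 10·10.9·(1/√361 − 1/√14240) = 10·10.9·(0.044252) = 4.8234 kWh/t
P = W·T = 4.8234·424.2 = 2046.1 kW

P = 2046.1 kW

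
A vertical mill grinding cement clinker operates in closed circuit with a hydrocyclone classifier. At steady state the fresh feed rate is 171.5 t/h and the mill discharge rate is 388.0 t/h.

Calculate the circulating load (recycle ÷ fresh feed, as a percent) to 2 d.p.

CL = 126.24 %

Mill node: discharge = fresh + recycle.
R = M − F = 388.0 − 171.5 = 216.5 t/h
CL = 100·R/F = 100·216.5/171.5 = 126.24 %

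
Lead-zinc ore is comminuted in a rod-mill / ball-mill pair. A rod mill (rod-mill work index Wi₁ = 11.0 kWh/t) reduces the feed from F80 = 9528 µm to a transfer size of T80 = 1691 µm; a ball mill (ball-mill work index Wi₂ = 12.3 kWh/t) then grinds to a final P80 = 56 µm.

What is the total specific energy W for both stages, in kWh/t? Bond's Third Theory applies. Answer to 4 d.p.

W = 14.9935 kWh/t

Bond:  W = 10 Wi (1/√P − 1/√F)
Stage 1 (9528→1691 µm, Wi₁=11.0): W₁ = 10·11.0·(0.024318 − 0.010245) = 1.5481 kWh/t
Stage 2 (1691→56 µm, Wi₂=12.3): W₂ = 10·12.3·(0.133631 − 0.024318) = 13.4455 kWh/t
W = W₁ + W₂ = 1.5481 + 13.4455 = 14.9935 kWh/t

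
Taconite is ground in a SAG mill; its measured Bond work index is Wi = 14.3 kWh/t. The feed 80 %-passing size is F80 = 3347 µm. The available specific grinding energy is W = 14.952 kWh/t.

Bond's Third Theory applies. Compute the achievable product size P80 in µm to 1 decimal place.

W = 10 Wi / √P80 − 10 Wi / √F80
P80^-0.5 = F80^-0.5 + W/(10 Wi)
  = 14.9520/(10·14.3) + 1/√3347 = 0.104559 + 0.017285 = 0.121845
P80 = (1/0.121845)² = 8.2072² = 67.36 µm

P80 = 67.4 µm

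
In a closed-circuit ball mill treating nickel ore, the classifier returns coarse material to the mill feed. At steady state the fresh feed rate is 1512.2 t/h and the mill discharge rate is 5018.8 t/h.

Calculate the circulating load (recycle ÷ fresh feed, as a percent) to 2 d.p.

Steady state: M = F + R.
R = M − F = 5018.8 − 1512.2 = 3506.6 t/h
CL = 100·R/F = 100·3506.6/1512.2 = 231.89 %

CL = 231.89 %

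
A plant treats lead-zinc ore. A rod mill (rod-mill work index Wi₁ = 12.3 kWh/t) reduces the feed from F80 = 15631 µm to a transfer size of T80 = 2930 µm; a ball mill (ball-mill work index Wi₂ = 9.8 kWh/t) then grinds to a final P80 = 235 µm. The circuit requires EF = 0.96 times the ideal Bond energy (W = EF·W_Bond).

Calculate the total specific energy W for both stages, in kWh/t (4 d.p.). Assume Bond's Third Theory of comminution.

W = 10 Wi / √P80 − 10 Wi / √F80
Stage 1 (15631→2930 µm, Wi₁=12.3): W₁ = 10·12.3·(0.018474 − 0.007998) = 1.2885 kWh/t
Stage 2 (2930→235 µm, Wi₂=9.8): W₂ = 10·9.8·(0.065233 − 0.018474) = 4.5823 kWh/t
W = W₁ + W₂ = 1.2885 + 4.5823 = 5.8709 kWh/t
Apply correction: 5.8709 × 0.96 = 5.6360 kWh/t

W = 5.6360 kWh/t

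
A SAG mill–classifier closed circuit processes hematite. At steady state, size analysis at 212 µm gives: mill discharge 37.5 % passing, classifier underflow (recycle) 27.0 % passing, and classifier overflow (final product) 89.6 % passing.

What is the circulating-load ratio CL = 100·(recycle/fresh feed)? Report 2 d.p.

CL = 496.19 %

Mass balance on the −212 µm fraction:
d + r·d = r·u + o → r(d−u) = o−d
r = (89.6 − 37.5)/(37.5 − 27.0) = 52.1/10.5 = 4.9619
CL = 100·r = 496.19 %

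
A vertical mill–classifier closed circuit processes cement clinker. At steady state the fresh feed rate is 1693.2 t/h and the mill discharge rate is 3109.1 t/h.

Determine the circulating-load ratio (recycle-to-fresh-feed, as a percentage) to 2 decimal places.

CL = 83.62 %

Steady state: M = F + R.
R = M − F = 3109.1 − 1693.2 = 1415.9 t/h
CL = 100·R/F = 100·1415.9/1693.2 = 83.62 %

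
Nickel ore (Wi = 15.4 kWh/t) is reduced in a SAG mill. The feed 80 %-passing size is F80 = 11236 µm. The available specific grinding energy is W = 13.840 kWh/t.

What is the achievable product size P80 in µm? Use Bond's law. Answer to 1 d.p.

W_Bond = 10·Wi·(1/√P₈₀ − 1/√F₈₀)
P80^-0.5 = F80^-0.5 + W/(10 Wi)
  = 13.8400/(10·15.4) + 1/√11236 = 0.089870 + 0.009434 = 0.099304
P80 = (1/0.099304)² = 10.0701² = 101.41 µm

P80 = 101.4 µm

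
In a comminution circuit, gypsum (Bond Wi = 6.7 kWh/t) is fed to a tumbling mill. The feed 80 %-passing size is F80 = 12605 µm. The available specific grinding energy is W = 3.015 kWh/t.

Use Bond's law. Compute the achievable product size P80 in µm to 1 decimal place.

P80 = 344.1 µm

W = 10 Wi (P80^-0.5 − F80^-0.5)
P80^-0.5 = F80^-0.5 + W/(10 Wi)
  = 3.0150/(10·6.7) + 1/√12605 = 0.045000 + 0.008907 = 0.053907
P80 = (1/0.053907)² = 18.5505² = 344.12 µm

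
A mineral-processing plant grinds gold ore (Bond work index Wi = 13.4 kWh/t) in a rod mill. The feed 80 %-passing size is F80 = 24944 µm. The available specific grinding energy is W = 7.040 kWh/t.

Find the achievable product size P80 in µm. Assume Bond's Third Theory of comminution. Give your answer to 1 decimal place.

P80 = 288.6 µm

Bond:  W = 10 Wi (1/√P − 1/√F)
⇒ 1/√P80 = W/(10·Wi) + 1/√F80
  = 7.0400/(10·13.4) + 1/√24944 = 0.052537 + 0.006332 = 0.058869
P80 = (1/0.058869)² = 16.9869² = 288.55 µm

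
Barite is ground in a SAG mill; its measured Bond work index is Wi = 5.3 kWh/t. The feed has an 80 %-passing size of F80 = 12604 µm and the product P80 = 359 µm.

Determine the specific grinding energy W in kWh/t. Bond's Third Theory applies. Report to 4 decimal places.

Bond: W = 10·Wi·(1/√P80 − 1/√F80)
1/√359 = 0.052778;  1/√12604 = 0.008907
W = 10·5.3·(0.052778 − 0.008907) = 2.3251 kWh/t

W = 2.3251 kWh/t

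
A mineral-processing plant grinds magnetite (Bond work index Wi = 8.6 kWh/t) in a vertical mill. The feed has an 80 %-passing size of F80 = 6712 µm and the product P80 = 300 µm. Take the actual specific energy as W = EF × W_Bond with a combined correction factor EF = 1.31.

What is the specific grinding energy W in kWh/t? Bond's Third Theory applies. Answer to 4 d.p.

W_Bond = 10·Wi·(1/√P₈₀ − 1/√F₈₀)
1/√300 = 0.057735;  1/√6712 = 0.012206
W = 10·8.6·(0.057735 − 0.012206) = 3.9155 kWh/t
Apply correction: 3.9155 × 1.31 = 5.1293 kWh/t

W = 5.1293 kWh/t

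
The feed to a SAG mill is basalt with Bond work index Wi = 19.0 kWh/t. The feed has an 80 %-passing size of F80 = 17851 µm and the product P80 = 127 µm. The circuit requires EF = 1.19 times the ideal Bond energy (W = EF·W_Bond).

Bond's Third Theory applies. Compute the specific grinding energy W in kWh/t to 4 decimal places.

W = 18.3709 kWh/t

Bond:  W = 10 Wi (1/√P − 1/√F)
1/√127 = 0.088736;  1/√17851 = 0.007485
W = 10·19.0·(0.088736 − 0.007485) = 15.4377 kWh/t
With EF = 1.19: W = 15.4377·1.19 = 18.3709 kWh/t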